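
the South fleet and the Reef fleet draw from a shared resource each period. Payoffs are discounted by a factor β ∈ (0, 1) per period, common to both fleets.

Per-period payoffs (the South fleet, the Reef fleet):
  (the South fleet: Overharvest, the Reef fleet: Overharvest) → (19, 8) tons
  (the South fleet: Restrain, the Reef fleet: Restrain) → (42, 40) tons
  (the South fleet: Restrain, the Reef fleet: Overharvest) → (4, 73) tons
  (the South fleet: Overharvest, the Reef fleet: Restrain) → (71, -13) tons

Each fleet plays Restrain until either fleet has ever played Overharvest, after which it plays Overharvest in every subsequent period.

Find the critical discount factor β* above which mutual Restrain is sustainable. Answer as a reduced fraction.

29/52

For the South fleet: deviation gain 71−42 = 29, per-period punishment loss 42−19 = 23. IC gives β ≥ 29/52.
For the Reef fleet: gain 33, loss 32 per period, so β ≥ 33/65.
The tighter constraint is the South fleet's, so cooperation needs β ≥ 29/52.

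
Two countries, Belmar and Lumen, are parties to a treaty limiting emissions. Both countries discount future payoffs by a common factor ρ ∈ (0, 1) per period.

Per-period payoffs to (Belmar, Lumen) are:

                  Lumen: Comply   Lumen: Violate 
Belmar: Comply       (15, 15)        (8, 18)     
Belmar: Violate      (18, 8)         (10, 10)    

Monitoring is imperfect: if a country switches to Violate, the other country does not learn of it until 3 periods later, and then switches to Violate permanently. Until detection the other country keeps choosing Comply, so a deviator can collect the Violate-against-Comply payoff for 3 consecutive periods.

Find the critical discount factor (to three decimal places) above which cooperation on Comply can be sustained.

0.721

A deviator earns 18 for 3 periods, then 10 forever; cooperating earns 15 forever. Multiplying the IC by (1−ρ):
15 ≥ 18(1−ρ^3) + 10ρ^3, so 8·ρ^3 ≥ 3 and ρ^3 ≥ 3/8.
ρ ≥ (3/8)^(1/3) ≈ 0.721.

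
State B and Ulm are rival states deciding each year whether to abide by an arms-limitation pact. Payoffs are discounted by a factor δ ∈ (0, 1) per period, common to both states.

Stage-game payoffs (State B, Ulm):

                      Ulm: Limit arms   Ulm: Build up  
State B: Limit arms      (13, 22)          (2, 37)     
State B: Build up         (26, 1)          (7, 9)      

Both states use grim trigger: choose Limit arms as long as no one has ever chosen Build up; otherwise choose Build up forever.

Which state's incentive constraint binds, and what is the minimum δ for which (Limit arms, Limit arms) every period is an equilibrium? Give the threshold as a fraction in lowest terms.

For State B: deviation gain 26−13 = 13, per-period punishment loss 13−7 = 6. IC gives δ ≥ 13/19.
For Ulm: gain 15, loss 13 per period, so δ ≥ 15/28.
The tighter constraint is State B's, so cooperation needs δ ≥ 13/19.

State B; δ ≥ 13/19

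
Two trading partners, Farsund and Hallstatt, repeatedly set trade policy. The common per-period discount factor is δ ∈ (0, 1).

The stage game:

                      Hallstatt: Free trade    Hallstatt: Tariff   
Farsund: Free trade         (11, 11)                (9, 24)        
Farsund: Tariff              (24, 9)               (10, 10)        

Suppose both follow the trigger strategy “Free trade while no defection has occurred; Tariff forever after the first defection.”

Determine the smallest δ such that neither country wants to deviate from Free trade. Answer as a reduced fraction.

13/14

11/(1−δ) ≥ 24 + 10δ/(1−δ)
11 ≥ 24 − 14δ
δ ≥ 13/14.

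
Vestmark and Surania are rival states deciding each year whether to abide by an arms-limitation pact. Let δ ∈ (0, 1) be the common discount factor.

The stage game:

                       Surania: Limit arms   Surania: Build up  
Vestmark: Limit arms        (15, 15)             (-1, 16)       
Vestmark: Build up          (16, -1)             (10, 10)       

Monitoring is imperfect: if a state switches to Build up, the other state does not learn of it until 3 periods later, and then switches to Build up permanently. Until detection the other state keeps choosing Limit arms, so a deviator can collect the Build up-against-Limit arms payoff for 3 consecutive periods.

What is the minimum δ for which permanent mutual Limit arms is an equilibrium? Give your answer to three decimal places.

Deviating for the 3 undetected periods gains 16−15 = 1 per period over cooperation, then loses 15−10 = 5 per period forever once punishment starts.
Gain: 1(1 + δ + … + δ^2); loss: 5·δ^3/(1−δ).
No profitable deviation ⇔ 1(1−δ^3) ≤ 5·δ^3, i.e. δ^3 ≥ 1/(1+5) = 1/6.
Hence δ ≥ (1/6)^(1/3) ≈ 0.550.

0.550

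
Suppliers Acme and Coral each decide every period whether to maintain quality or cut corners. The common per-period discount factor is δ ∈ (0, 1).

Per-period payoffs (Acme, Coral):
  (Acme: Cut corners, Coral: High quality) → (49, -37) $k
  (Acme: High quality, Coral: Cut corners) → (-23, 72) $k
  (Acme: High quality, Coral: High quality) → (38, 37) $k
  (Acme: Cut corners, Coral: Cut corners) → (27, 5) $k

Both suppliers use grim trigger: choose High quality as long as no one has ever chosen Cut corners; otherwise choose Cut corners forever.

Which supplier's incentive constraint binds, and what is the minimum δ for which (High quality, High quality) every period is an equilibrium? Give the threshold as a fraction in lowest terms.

Acme's threshold: (49−38)/(49−27) = 1/2.
Coral's threshold: (72−37)/(72−5) = 35/67.
1/2 < 35/67, so Coral binds and δ* = 35/67.

Coral; δ ≥ 35/67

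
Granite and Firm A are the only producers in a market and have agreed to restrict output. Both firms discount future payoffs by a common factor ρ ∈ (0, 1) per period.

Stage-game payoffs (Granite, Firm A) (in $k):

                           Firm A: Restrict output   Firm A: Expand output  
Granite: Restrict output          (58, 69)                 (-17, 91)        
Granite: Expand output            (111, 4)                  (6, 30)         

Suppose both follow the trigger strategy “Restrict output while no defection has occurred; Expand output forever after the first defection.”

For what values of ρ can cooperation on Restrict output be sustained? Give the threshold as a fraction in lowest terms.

53/105

For Granite: deviation gain 111−58 = 53, per-period punishment loss 58−6 = 52. IC gives ρ ≥ 53/105.
For Firm A: gain 22, loss 39 per period, so ρ ≥ 22/61.
The tighter constraint is Granite's, so cooperation needs ρ ≥ 53/105.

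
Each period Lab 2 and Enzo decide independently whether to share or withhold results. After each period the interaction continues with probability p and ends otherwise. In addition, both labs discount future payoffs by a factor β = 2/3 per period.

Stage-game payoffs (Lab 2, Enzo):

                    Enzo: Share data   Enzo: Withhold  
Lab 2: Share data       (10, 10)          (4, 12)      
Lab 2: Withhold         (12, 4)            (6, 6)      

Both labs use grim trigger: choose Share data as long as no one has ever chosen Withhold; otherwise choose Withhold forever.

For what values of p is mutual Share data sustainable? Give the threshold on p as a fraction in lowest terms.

With continuation probability p and discount β, the effective per-period discount factor is βp.
Grim-trigger IC: βp ≥ (12−10)/(12−6) = 1/3.
So p ≥ (1/3)/(2/3) = 1/2.

1/2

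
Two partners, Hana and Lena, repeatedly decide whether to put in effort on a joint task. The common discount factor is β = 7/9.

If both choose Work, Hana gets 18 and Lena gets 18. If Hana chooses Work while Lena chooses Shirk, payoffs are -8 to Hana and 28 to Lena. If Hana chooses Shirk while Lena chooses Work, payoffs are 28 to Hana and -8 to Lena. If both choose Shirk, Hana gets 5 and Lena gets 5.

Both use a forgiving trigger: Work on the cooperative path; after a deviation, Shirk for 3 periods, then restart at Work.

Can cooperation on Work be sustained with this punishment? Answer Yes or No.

Yes

A one-shot deviation gives 28 now, then 5 for 3 periods, then back to 18.
Gain from deviating: (28−18) today; loss: (18−5) in each of the next 3 periods.
No-deviation condition: (18−5)(β+…+β^3) ≥ 28−18, i.e. β+…+β^3 ≥ 10/13.
At β = 7/9: β+…+β^3 = 1.8532 ≥ 0.7692.
So cooperation is sustainable.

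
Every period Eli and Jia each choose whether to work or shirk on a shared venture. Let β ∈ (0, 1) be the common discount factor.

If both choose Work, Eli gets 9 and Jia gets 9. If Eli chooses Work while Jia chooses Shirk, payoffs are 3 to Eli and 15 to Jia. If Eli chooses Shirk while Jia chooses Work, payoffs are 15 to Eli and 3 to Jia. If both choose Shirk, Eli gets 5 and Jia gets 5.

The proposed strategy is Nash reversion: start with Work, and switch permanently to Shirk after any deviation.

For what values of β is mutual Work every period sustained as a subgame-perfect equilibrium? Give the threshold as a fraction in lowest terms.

Under grim trigger the critical discount factor is (T−C)/(T−P) with T = 15, C = 9, P = 5.
β* = (15−9)/(15−5) = 6/10 = 3/5.

3/5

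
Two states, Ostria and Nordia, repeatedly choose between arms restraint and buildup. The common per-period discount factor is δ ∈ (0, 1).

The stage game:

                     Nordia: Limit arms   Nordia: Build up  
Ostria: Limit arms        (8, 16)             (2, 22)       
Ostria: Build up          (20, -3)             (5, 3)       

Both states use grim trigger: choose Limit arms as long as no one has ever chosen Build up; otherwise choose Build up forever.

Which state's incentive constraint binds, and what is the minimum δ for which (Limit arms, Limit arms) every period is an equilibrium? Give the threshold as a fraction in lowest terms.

Ostria; δ ≥ 4/5

Ostria's threshold: (20−8)/(20−5) = 4/5.
Nordia's threshold: (22−16)/(22−3) = 6/19.
4/5 > 6/19, so Ostria binds and δ* = 4/5.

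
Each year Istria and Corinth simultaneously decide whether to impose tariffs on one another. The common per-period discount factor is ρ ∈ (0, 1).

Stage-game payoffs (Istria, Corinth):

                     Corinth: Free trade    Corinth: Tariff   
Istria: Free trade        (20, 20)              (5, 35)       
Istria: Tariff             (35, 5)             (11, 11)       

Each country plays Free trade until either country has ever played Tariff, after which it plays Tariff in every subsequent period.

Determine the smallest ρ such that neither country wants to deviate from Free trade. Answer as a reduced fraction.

5/8

Cooperation forever yields 20 each period: 20/(1−ρ).
Deviating yields 35 once, then 11 forever: 35 + 11ρ/(1−ρ).
No profitable deviation requires 20/(1−ρ) ≥ 35 + 11ρ/(1−ρ).
Multiplying by (1−ρ): 20 ≥ 35(1−ρ) + 11ρ = 35 − 24ρ.
So 24ρ ≥ 15, i.e. ρ ≥ 15/24 = 5/8.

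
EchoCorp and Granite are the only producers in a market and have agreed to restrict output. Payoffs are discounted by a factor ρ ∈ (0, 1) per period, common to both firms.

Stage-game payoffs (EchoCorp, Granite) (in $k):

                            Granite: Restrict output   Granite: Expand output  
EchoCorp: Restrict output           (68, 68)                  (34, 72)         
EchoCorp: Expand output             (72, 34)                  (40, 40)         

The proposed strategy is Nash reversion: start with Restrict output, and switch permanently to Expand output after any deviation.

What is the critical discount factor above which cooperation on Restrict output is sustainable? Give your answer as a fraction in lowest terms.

1/8

68/(1−ρ) ≥ 72 + 40ρ/(1−ρ)
68 ≥ 72 − 32ρ
ρ ≥ 4/32 = 1/8.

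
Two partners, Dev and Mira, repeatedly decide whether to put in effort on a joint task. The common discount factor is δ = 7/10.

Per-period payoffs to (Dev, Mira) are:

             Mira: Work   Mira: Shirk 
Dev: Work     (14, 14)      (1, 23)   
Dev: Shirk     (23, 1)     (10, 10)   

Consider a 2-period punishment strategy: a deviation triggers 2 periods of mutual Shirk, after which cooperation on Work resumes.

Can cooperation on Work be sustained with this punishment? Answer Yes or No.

No

IC: δ+…+δ^2 ≥ (23−14)/(14−10) = 9/4.
At δ = 7/10: partial sum = 1.1900 < 2.2500. Cooperation not sustainable.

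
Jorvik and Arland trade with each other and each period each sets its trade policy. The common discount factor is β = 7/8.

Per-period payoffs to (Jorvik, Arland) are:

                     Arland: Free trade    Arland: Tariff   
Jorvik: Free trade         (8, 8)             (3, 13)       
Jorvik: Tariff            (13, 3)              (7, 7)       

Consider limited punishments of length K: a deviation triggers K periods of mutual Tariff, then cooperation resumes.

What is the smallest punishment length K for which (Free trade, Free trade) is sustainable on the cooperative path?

Need Σ_{k=1}^{K} β^k ≥ (13−8)/(8−7) = 5.0000 at β = 7/8.
At K = 9 the sum is 4.8954 < 5.0000; at K = 10 it is 5.1585 ≥ 5.0000.
So the minimum punishment length is K = 10.

10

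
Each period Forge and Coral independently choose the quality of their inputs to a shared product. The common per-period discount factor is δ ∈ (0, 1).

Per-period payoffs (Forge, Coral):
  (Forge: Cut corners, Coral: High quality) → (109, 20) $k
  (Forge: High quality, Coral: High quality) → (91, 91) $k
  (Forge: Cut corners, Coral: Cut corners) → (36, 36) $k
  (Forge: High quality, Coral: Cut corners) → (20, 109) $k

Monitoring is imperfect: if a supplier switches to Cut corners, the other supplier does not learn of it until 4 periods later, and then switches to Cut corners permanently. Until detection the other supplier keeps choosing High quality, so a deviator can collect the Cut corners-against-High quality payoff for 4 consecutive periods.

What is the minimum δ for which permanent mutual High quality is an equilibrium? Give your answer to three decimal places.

The best deviation is to choose Cut corners for all 4 undetected periods, earning 109 each, then 36 forever once detected.
Deviation value: 109(1−δ^4)/(1−δ) + 36δ^4/(1−δ); cooperation value: 91/(1−δ).
IC: 91 ≥ 109(1−δ^4) + 36δ^4 = 109 − 73δ^4.
So δ^4 ≥ 18/73, giving δ ≥ (18/73)^(1/4) ≈ 0.705.

0.705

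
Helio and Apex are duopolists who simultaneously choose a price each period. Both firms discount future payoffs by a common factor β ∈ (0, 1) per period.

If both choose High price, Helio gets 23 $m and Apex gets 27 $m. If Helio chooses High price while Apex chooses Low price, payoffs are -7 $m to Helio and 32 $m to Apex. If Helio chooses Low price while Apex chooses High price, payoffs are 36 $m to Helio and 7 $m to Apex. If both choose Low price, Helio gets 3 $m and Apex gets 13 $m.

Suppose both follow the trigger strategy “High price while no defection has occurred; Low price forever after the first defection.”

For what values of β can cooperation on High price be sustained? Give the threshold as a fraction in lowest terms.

13/33

For Helio: deviation gain 36−23 = 13, per-period punishment loss 23−3 = 20. IC gives β ≥ 13/33.
For Apex: gain 5, loss 14 per period, so β ≥ 5/19.
The tighter constraint is Helio's, so cooperation needs β ≥ 13/33.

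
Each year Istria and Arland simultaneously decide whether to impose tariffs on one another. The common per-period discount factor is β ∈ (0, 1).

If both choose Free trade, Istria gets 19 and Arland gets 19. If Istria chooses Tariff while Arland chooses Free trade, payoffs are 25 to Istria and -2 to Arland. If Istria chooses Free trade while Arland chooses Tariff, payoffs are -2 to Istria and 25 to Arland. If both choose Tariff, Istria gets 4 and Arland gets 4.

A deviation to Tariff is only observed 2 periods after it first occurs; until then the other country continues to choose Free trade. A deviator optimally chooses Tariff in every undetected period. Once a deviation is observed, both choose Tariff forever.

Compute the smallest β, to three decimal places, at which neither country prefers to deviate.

0.535

Deviating for the 2 undetected periods gains 25−19 = 6 per period over cooperation, then loses 19−4 = 15 per period forever once punishment starts.
Gain: 6(1 + β + … + β^1); loss: 15·β^2/(1−β).
No profitable deviation ⇔ 6(1−β^2) ≤ 15·β^2, i.e. β^2 ≥ 6/(6+15) = 2/7.
Hence β ≥ (2/7)^(1/2) ≈ 0.535.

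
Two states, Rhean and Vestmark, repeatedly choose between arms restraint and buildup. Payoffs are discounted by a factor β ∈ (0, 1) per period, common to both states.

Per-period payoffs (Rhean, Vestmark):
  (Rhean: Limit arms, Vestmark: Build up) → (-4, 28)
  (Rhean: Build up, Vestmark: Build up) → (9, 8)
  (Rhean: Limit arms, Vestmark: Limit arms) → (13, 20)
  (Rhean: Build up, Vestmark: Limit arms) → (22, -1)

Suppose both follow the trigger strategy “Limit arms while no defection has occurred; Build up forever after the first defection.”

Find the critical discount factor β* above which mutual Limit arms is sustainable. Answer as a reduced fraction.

Rhean: cooperation gives 13 each period; deviation gives 22 once then 9 forever.
  13/(1−β) ≥ 22 + 9β/(1−β) ⇒ β ≥ 9/13.
Vestmark: cooperation gives 20 each period; deviation gives 28 once then 8 forever.
  β ≥ 8/20 = 2/5.
Both must hold, so the binding constraint is Rhean's: β ≥ 9/13.

9/13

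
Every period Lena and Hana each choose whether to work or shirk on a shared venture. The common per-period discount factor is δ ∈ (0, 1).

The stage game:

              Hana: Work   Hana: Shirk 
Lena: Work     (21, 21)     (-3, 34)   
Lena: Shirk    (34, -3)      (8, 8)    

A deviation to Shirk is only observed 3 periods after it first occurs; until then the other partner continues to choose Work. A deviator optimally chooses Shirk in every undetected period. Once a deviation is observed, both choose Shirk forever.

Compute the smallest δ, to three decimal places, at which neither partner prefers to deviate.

0.794

Deviating for the 3 undetected periods gains 34−21 = 13 per period over cooperation, then loses 21−8 = 13 per period forever once punishment starts.
Gain: 13(1 + δ + … + δ^2); loss: 13·δ^3/(1−δ).
No profitable deviation ⇔ 13(1−δ^3) ≤ 13·δ^3, i.e. δ^3 ≥ 13/(13+13) = 1/2.
Hence δ ≥ (1/2)^(1/3) ≈ 0.794.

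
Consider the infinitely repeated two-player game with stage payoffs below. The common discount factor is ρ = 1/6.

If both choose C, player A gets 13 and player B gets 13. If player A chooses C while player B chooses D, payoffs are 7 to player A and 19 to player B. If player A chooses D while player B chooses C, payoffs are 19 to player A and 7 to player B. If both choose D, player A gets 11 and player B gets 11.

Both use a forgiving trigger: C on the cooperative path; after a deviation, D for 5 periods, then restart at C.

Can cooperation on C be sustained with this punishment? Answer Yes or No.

IC: ρ+…+ρ^5 ≥ (19−13)/(13−11) = 3.
At ρ = 1/6: partial sum = 0.2000 < 3.0000. Cooperation not sustainable.

No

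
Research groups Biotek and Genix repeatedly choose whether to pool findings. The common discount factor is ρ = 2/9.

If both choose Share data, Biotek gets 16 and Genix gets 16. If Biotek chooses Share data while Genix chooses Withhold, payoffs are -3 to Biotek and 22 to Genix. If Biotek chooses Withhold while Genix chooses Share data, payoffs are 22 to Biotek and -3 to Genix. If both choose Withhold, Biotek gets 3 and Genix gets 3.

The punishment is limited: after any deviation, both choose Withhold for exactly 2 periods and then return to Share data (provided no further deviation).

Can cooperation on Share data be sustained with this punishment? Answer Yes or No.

A one-shot deviation gives 22 now, then 3 for 2 periods, then back to 16.
Gain from deviating: (22−16) today; loss: (16−3) in each of the next 2 periods.
No-deviation condition: (16−3)(ρ+…+ρ^2) ≥ 22−16, i.e. ρ+…+ρ^2 ≥ 6/13.
At ρ = 2/9: ρ+…+ρ^2 = 0.2716 < 0.4615.
So cooperation is not sustainable.

No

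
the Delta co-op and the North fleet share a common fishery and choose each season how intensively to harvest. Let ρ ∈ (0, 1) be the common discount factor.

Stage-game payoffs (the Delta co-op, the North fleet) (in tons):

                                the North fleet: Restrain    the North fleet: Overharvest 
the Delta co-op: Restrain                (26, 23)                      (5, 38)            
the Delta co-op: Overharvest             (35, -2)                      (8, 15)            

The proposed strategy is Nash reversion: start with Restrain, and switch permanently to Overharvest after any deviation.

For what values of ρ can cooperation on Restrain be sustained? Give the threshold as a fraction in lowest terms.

the Delta co-op: cooperation gives 26 each period; deviation gives 35 once then 8 forever.
  26/(1−ρ) ≥ 35 + 8ρ/(1−ρ) ⇒ ρ ≥ 9/27 = 1/3.
the North fleet: cooperation gives 23 each period; deviation gives 38 once then 15 forever.
  ρ ≥ 15/23.
Both must hold, so the binding constraint is the North fleet's: ρ ≥ 15/23.

15/23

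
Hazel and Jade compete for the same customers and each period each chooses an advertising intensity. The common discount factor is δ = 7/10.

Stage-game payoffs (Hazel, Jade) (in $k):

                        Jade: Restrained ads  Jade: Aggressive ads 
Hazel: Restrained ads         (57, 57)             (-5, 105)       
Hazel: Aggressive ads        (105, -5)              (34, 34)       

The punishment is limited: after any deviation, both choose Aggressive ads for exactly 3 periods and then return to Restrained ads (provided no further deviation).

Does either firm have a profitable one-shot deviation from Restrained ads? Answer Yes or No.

Yes

IC: δ+…+δ^3 ≥ (105−57)/(57−34) = 48/23.
At δ = 7/10: partial sum = 1.5330 < 2.0870. Cooperation not sustainable.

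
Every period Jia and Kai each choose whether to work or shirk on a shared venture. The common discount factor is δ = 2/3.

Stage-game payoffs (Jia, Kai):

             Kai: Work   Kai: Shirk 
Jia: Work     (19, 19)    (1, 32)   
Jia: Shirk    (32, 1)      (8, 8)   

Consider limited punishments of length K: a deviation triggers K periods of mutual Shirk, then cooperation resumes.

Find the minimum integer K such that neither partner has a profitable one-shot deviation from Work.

No profitable deviation requires (19−8)(δ+…+δ^K) ≥ 32−19, i.e. δ+…+δ^K ≥ 13/11 ≈ 1.1818.
With δ = 2/3, the partial sums are K=1: 0.6667, K=2: 1.1111, K=3: 1.4074.
K = 3 is the first length at which the sum reaches 1.1818.

3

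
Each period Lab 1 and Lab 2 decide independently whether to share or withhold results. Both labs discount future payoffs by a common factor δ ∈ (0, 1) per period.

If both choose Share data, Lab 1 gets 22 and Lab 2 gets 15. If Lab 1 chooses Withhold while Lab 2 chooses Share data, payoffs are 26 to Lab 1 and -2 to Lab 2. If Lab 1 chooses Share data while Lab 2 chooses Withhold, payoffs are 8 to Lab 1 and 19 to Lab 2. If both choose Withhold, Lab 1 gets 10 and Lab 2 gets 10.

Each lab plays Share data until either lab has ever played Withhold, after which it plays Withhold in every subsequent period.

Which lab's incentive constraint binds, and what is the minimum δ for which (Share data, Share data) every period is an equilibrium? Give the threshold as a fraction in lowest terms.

Lab 2; δ ≥ 4/9

Lab 1's threshold: (26−22)/(26−10) = 1/4.
Lab 2's threshold: (19−15)/(19−10) = 4/9.
1/4 < 4/9, so Lab 2 binds and δ* = 4/9.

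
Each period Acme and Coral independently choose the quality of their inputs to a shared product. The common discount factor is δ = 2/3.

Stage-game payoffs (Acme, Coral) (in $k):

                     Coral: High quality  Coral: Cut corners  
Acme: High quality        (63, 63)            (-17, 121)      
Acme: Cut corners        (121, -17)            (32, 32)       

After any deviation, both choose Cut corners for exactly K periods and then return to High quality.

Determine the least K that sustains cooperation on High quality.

7

No profitable deviation requires (63−32)(δ+…+δ^K) ≥ 121−63, i.e. δ+…+δ^K ≥ 58/31 ≈ 1.8710.
With δ = 2/3, the partial sums are K=1: 0.6667, K=2: 1.1111, …, K=5: 1.7366, K=6: 1.8244, K=7: 1.8829.
K = 7 is the first length at which the sum reaches 1.8710.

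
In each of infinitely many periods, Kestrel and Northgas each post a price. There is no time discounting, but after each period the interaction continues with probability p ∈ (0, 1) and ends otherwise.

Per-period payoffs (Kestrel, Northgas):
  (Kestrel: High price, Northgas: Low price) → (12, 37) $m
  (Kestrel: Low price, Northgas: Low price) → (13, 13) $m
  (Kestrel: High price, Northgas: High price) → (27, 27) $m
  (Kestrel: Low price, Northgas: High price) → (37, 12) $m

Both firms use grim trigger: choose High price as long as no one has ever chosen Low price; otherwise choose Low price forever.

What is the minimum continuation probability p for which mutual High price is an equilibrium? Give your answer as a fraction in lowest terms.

Expected cooperation value is 27 + p·27 + p²·27 + … = 27/(1−p); deviation gives 37 + p·13/(1−p).
27 ≥ 37(1−p) + 13p ⇒ 24p ≥ 10 ⇒ p ≥ 10/24 = 5/12.

5/12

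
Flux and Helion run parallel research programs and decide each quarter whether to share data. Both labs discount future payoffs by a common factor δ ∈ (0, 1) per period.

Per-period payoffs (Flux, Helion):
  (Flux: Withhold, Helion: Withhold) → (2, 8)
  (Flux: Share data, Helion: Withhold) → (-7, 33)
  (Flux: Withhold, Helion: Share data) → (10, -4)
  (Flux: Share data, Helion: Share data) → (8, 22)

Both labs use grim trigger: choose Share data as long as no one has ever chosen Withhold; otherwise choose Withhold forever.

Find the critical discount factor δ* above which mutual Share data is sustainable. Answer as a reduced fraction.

Flux's threshold: (10−8)/(10−2) = 1/4.
Helion's threshold: (33−22)/(33−8) = 11/25.
1/4 < 11/25, so Helion binds and δ* = 11/25.

11/25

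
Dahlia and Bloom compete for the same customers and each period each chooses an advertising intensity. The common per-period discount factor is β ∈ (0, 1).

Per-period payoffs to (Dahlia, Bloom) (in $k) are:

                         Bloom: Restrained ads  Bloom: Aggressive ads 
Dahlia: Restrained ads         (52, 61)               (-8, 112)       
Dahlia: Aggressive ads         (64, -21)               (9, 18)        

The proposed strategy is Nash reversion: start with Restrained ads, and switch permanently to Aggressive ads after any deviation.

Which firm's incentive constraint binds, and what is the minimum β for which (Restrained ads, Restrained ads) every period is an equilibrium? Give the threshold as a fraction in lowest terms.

Dahlia's threshold: (64−52)/(64−9) = 12/55.
Bloom's threshold: (112−61)/(112−18) = 51/94.
12/55 < 51/94, so Bloom binds and β* = 51/94.

Bloom; β ≥ 51/94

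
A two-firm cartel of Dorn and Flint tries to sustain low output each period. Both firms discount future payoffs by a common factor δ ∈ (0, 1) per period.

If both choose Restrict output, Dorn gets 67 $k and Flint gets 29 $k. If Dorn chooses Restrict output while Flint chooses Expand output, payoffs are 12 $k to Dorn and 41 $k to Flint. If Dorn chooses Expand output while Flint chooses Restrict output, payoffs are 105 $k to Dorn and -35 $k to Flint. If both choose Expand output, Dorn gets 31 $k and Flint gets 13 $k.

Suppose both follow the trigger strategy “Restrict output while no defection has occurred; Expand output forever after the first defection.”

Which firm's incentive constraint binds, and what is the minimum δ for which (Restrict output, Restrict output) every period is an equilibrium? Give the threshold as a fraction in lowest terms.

For Dorn: deviation gain 105−67 = 38, per-period punishment loss 67−31 = 36. IC gives δ ≥ 38/74 = 19/37.
For Flint: gain 12, loss 16 per period, so δ ≥ 12/28 = 3/7.
The tighter constraint is Dorn's, so cooperation needs δ ≥ 19/37.

Dorn; δ ≥ 19/37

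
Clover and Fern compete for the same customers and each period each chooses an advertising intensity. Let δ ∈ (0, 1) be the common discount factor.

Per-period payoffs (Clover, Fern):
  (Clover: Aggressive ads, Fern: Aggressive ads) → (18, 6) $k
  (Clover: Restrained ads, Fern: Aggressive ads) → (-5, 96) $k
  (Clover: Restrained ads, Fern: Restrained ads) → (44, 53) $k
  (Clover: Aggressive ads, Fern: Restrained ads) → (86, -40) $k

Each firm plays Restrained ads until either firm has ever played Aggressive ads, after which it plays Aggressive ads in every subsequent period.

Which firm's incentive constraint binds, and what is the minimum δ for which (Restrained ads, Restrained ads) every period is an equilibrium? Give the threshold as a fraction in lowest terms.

Clover: cooperation gives 44 each period; deviation gives 86 once then 18 forever.
  44/(1−δ) ≥ 86 + 18δ/(1−δ) ⇒ δ ≥ 42/68 = 21/34.
Fern: cooperation gives 53 each period; deviation gives 96 once then 6 forever.
  δ ≥ 43/90.
Both must hold, so the binding constraint is Clover's: δ ≥ 21/34.

Clover; δ ≥ 21/34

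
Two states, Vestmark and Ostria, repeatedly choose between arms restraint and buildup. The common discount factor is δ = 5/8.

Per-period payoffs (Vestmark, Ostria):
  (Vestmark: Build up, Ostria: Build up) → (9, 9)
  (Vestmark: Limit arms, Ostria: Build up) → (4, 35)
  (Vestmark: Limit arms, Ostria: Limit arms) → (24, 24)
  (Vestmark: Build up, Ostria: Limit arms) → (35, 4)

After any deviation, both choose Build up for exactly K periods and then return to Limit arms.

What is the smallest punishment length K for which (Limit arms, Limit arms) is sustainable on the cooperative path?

Need Σ_{k=1}^{K} δ^k ≥ (35−24)/(24−9) = 0.7333 at δ = 5/8.
At K = 1 the sum is 0.6250 < 0.7333; at K = 2 it is 1.0156 ≥ 0.7333.
So the minimum punishment length is K = 2.

2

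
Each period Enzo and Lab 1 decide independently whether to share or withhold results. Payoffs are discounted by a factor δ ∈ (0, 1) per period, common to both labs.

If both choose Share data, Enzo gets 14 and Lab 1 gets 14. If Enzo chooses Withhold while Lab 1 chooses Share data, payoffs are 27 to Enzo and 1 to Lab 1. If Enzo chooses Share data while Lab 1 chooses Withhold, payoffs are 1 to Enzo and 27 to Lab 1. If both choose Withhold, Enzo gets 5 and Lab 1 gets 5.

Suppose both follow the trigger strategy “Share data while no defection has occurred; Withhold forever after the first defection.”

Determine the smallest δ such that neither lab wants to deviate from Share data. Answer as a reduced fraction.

Cooperation forever yields 14 each period: 14/(1−δ).
Deviating yields 27 once, then 5 forever: 27 + 5δ/(1−δ).
No profitable deviation requires 14/(1−δ) ≥ 27 + 5δ/(1−δ).
Multiplying by (1−δ): 14 ≥ 27(1−δ) + 5δ = 27 − 22δ.
So 22δ ≥ 13, i.e. δ ≥ 13/22.

13/22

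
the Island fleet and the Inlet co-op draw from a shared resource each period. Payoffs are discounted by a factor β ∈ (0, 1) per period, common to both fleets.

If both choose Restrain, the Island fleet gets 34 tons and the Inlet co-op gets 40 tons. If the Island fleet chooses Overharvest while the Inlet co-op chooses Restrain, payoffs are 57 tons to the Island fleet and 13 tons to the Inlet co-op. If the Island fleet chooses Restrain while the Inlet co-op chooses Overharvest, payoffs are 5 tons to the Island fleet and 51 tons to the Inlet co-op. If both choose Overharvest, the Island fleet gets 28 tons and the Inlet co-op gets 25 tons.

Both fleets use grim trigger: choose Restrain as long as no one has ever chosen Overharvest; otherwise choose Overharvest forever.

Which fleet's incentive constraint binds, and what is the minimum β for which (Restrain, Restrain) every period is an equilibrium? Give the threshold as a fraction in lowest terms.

the Island fleet: cooperation gives 34 each period; deviation gives 57 once then 28 forever.
  34/(1−β) ≥ 57 + 28β/(1−β) ⇒ β ≥ 23/29.
the Inlet co-op: cooperation gives 40 each period; deviation gives 51 once then 25 forever.
  β ≥ 11/26.
Both must hold, so the binding constraint is the Island fleet's: β ≥ 23/29.

the Island fleet; β ≥ 23/29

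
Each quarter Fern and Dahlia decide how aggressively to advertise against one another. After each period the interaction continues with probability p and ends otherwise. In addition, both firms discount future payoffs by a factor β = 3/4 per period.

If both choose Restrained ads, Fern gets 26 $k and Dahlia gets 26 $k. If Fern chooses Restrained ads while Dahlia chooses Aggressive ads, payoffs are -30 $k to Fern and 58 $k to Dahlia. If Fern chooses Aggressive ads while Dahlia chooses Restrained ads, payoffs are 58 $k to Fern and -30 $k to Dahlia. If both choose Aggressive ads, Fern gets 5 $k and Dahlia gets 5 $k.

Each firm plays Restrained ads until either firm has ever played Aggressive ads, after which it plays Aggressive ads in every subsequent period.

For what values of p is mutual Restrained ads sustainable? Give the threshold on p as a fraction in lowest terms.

With continuation probability p and discount β, the effective per-period discount factor is βp.
Grim-trigger IC: βp ≥ (58−26)/(58−5) = 32/53.
So p ≥ (32/53)/(3/4) = 128/159.

128/159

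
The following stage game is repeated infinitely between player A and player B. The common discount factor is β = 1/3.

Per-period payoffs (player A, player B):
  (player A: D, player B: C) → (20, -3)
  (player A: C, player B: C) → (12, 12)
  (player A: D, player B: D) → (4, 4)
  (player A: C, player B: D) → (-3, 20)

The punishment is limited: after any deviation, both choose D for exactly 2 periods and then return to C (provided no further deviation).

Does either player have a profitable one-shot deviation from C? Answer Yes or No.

Yes

A one-shot deviation gives 20 now, then 4 for 2 periods, then back to 12.
Gain from deviating: (20−12) today; loss: (12−4) in each of the next 2 periods.
No-deviation condition: (12−4)(β+…+β^2) ≥ 20−12, i.e. β+…+β^2 ≥ 1.
At β = 1/3: β+…+β^2 = 0.4444 < 1.0000.
So cooperation is not sustainable.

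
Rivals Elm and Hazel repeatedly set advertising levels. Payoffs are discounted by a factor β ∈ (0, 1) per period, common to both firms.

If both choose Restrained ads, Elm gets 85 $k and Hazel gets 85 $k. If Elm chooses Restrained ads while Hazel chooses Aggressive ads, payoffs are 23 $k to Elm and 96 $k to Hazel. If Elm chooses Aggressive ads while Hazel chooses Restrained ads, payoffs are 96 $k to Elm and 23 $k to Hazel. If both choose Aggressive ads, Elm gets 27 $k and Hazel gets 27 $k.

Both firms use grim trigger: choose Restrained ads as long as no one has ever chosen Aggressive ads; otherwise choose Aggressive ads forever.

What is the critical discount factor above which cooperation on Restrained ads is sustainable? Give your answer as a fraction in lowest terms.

11/69

Cooperation forever yields 85 each period: 85/(1−β).
Deviating yields 96 once, then 27 forever: 96 + 27β/(1−β).
No profitable deviation requires 85/(1−β) ≥ 96 + 27β/(1−β).
Multiplying by (1−β): 85 ≥ 96(1−β) + 27β = 96 − 69β.
So 69β ≥ 11, i.e. β ≥ 11/69.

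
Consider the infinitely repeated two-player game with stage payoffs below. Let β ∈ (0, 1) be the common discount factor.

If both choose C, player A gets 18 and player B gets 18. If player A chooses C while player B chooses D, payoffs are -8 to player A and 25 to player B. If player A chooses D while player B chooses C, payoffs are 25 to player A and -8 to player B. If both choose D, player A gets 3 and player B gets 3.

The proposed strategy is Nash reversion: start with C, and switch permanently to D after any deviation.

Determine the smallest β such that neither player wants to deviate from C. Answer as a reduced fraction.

7/22

Cooperation forever yields 18 each period: 18/(1−β).
Deviating yields 25 once, then 3 forever: 25 + 3β/(1−β).
No profitable deviation requires 18/(1−β) ≥ 25 + 3β/(1−β).
Multiplying by (1−β): 18 ≥ 25(1−β) + 3β = 25 − 22β.
So 22β ≥ 7, i.e. β ≥ 7/22.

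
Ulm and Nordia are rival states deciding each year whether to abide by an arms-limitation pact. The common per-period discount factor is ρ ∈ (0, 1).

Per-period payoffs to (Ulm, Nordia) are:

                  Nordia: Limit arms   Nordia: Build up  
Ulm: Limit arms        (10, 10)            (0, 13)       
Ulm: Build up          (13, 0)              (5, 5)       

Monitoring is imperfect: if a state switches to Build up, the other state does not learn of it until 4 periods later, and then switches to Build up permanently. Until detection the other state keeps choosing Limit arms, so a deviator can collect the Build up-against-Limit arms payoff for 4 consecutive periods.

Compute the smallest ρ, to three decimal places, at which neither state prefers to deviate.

0.783

Deviating for the 4 undetected periods gains 13−10 = 3 per period over cooperation, then loses 10−5 = 5 per period forever once punishment starts.
Gain: 3(1 + ρ + … + ρ^3); loss: 5·ρ^4/(1−ρ).
No profitable deviation ⇔ 3(1−ρ^4) ≤ 5·ρ^4, i.e. ρ^4 ≥ 3/(3+5) = 3/8.
Hence ρ ≥ (3/8)^(1/4) ≈ 0.783.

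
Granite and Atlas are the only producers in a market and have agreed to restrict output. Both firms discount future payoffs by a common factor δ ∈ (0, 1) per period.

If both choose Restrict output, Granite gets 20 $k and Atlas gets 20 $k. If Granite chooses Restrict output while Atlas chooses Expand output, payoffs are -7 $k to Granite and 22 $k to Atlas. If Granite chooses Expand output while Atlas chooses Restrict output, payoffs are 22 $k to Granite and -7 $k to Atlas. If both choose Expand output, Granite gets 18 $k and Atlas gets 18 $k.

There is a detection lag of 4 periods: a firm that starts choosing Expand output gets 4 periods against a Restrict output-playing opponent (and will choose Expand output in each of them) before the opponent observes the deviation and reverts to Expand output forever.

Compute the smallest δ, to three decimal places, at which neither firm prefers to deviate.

0.841

The best deviation is to choose Expand output for all 4 undetected periods, earning 22 each, then 18 forever once detected.
Deviation value: 22(1−δ^4)/(1−δ) + 18δ^4/(1−δ); cooperation value: 20/(1−δ).
IC: 20 ≥ 22(1−δ^4) + 18δ^4 = 22 − 4δ^4.
So δ^4 ≥ 2/4 = 1/2, giving δ ≥ (1/2)^(1/4) ≈ 0.841.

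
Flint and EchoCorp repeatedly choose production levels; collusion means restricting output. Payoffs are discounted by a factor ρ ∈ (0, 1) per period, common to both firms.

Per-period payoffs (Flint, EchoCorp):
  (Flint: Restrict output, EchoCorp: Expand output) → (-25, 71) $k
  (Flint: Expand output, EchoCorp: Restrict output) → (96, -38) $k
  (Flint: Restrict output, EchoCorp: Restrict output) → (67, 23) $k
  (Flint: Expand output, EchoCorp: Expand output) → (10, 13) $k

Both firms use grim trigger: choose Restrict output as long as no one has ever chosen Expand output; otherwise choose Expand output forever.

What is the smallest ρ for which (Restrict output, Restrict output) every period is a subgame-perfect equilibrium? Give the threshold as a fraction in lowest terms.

24/29

Flint: cooperation gives 67 each period; deviation gives 96 once then 10 forever.
  67/(1−ρ) ≥ 96 + 10ρ/(1−ρ) ⇒ ρ ≥ 29/86.
EchoCorp: cooperation gives 23 each period; deviation gives 71 once then 13 forever.
  ρ ≥ 48/58 = 24/29.
Both must hold, so the binding constraint is EchoCorp's: ρ ≥ 24/29.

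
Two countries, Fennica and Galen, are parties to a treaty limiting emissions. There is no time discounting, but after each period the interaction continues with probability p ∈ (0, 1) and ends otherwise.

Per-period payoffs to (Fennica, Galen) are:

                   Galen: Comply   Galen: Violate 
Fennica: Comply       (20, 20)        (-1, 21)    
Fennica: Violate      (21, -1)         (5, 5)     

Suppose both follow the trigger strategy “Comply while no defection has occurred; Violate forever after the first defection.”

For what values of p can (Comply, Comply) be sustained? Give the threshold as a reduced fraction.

With no time discounting, the continuation probability p plays the role of the discount factor.
Grim-trigger IC: 20/(1−p) ≥ 21 + 5p/(1−p) ⇒ p ≥ (21−20)/(21−5) = 1/16.

1/16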